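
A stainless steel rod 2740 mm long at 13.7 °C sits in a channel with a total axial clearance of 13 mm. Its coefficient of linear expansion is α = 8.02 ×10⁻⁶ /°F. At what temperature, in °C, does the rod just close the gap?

α = 8.02×10⁻⁶/°F × 9/5 = 14.4×10⁻⁶/K.
α·L₀·ΔT = 13.0 mm ⇒ ΔT = 13.0 / (14.4×10⁻⁶ × 2740.0) = 328.7 K.
T = 13.7 + 328.7 = 342.4 °C.

342 °C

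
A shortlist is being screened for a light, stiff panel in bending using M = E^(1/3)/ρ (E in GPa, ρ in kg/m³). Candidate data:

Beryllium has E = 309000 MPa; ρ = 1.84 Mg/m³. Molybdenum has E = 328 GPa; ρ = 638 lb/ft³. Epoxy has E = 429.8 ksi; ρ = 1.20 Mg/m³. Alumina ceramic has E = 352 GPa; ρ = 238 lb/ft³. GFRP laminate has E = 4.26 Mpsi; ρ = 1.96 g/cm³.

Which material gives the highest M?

beryllium

In SI units:
  beryllium: E = 309.0 GPa, ρ = 1840 kg/m³
  molybdenum: E = 328.0 GPa, ρ = 10220 kg/m³
  epoxy: E = 2.963 GPa, ρ = 1200 kg/m³
  alumina ceramic: E = 352.0 GPa, ρ = 3812 kg/m³
  GFRP laminate: E = 29.37 GPa, ρ = 1960 kg/m³
  beryllium: M = 3.67×10⁻³
  alumina ceramic: M = 1.85×10⁻³
  GFRP laminate: M = 1.57×10⁻³
  epoxy: M = 1.20×10⁻³
  molybdenum: M = 0.675×10⁻³
Highest index: beryllium.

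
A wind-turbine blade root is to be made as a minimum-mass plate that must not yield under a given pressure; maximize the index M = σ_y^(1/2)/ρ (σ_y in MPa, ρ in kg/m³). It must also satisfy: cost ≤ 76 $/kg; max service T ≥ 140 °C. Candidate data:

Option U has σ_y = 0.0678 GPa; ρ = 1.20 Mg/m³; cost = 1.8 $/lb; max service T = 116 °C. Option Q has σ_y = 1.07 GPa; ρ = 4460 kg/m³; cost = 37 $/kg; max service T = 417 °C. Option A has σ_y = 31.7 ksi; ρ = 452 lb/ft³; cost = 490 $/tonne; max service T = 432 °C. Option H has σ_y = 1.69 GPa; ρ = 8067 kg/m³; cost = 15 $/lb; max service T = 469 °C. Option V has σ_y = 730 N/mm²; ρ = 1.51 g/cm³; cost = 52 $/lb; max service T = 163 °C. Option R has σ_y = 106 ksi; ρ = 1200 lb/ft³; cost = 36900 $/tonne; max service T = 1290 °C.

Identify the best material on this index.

option Q

Screen on constraints: cost ≤ 76 $/kg; max service T ≥ 140 °C. Survivors: option Q, option A, option H, option R.
Convert each candidate to consistent units, then evaluate M:
  option Q: σ_y = 1070 MPa, ρ = 4460 kg/m³
  option A: σ_y = 218.6 MPa, ρ = 7240 kg/m³
  option H: σ_y = 1690 MPa, ρ = 8067 kg/m³
  option R: σ_y = 730.8 MPa, ρ = 19220 kg/m³
  option Q: M = 7.33×10⁻³
  option H: M = 5.10×10⁻³
  option A: M = 2.04×10⁻³
  option R: M = 1.41×10⁻³
The maximum is for option Q.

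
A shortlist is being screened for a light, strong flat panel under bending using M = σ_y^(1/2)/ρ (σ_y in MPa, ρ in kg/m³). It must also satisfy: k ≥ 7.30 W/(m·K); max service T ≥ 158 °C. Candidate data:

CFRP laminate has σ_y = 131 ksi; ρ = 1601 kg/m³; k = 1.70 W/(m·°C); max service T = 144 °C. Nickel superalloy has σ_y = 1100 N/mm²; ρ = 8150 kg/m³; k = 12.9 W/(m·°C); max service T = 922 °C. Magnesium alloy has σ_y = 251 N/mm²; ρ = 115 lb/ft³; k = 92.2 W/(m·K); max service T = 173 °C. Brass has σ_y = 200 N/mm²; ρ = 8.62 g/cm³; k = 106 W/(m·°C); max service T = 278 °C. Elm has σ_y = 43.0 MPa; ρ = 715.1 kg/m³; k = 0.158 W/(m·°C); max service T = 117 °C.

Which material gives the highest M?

Screen on constraints: k ≥ 7.30 W/(m·K); max service T ≥ 158 °C. Survivors: nickel superalloy, magnesium alloy, brass.
Putting every candidate on a common basis:
  nickel superalloy: σ_y = 1100 MPa, ρ = 8150 kg/m³
  magnesium alloy: σ_y = 251.0 MPa, ρ = 1842 kg/m³
  brass: σ_y = 200.0 MPa, ρ = 8620 kg/m³
  magnesium alloy: M = 8.60×10⁻³
  nickel superalloy: M = 4.07×10⁻³
  brass: M = 1.64×10⁻³
Magnesium alloy ranks first.

magnesium alloy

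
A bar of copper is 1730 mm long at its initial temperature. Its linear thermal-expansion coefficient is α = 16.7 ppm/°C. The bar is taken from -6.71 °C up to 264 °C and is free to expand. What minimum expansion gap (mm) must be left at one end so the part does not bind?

7.82 mm

ΔT = 264 − (-6.71) = 270.7 K.
ΔL = α·L₀·ΔT = 16.7×10⁻⁶ × 1730 mm × 270.7 K = 7.82 mm.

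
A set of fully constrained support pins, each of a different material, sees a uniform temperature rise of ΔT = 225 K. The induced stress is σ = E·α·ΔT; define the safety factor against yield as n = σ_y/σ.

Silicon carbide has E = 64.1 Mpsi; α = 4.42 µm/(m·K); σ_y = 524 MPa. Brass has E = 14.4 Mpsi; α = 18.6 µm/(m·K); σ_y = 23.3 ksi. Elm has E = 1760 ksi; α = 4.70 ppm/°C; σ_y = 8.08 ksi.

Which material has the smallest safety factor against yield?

In consistent units (E in GPa, α in ×10⁻⁶/K, σ_y in MPa):
  silicon carbide: E = 442.0, α = 4.42, σ_y = 524.0 → σ = 440 MPa, n = 1.19
  brass: E = 99.28, α = 18.6, σ_y = 160.6 → σ = 416 MPa, n = 0.387
  elm: E = 12.13, α = 4.70, σ_y = 55.71 → σ = 12.8 MPa, n = 4.34
Brass has the lowest safety factor, n = 0.387.

brass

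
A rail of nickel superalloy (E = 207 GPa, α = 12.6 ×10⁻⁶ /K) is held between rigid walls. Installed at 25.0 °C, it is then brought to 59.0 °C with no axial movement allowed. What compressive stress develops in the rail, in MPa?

88.7 MPa

ΔT = 34.00 K. Constrained thermal stress σ = E·α·ΔT = 207.0×10³ MPa × 12.6×10⁻⁶ × 34.00 = 88.7 MPa (compressive).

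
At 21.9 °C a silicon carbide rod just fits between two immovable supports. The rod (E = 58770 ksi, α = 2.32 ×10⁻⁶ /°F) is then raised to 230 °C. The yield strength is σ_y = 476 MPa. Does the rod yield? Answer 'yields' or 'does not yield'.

does not yield

E = 58770 ksi = 405.2 GPa.
α = 2.32×10⁻⁶/°F × 9/5 = 4.18×10⁻⁶/K.
ΔT = 208.1 K. Constrained thermal stress σ = E·α·ΔT = 405.2×10³ MPa × 4.18×10⁻⁶ × 208.1 = 352 MPa (compressive).
Compare to σ_y = 476 MPa: σ < σ_y, so it does not yield.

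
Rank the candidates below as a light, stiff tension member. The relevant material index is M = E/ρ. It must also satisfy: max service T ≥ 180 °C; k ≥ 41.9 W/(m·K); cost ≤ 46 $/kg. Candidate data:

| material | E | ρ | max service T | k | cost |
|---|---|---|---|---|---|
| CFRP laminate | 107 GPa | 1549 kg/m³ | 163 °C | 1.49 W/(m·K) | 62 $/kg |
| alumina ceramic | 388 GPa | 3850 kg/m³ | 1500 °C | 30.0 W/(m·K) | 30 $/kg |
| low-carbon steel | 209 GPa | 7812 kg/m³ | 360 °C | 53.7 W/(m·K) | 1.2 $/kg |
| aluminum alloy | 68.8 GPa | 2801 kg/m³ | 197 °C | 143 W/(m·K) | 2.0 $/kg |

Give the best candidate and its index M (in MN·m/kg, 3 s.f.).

low-carbon steel, M = 26.8 MN·m/kg

Screen on constraints: max service T ≥ 180 °C; k ≥ 41.9 W/(m·K); cost ≤ 46 $/kg. Survivors: low-carbon steel, aluminum alloy.
Computing M directly (units already consistent):
  low-carbon steel: M = 26.8 MN·m/kg
  aluminum alloy: M = 24.6 MN·m/kg
Highest index: low-carbon steel.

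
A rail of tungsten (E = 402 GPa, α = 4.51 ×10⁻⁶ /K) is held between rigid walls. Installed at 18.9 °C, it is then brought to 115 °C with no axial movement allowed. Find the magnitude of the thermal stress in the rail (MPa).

ΔT = 96.10 K. Constrained thermal stress σ = E·α·ΔT = 402.0×10³ MPa × 4.51×10⁻⁶ × 96.10 = 174 MPa (compressive).

174 MPa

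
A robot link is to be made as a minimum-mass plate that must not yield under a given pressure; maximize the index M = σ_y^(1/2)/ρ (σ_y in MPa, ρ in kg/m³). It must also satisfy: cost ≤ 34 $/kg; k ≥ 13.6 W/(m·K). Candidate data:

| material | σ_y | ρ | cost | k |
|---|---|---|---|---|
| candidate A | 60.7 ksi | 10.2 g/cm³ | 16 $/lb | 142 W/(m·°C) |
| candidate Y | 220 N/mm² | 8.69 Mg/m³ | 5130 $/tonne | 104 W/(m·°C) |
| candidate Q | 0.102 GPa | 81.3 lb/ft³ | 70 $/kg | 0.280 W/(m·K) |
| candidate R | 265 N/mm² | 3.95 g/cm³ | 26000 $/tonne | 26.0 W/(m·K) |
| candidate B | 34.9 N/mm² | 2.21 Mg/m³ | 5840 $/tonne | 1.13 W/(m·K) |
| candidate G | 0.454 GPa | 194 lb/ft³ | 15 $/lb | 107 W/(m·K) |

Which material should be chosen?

Screen on constraints: cost ≤ 34 $/kg; k ≥ 13.6 W/(m·K). Survivors: candidate Y, candidate R, candidate G.
After converting to SI:
  candidate Y: σ_y = 220.0 MPa, ρ = 8690 kg/m³
  candidate R: σ_y = 265.0 MPa, ρ = 3950 kg/m³
  candidate G: σ_y = 454.0 MPa, ρ = 3108 kg/m³
  candidate G: M = 6.86×10⁻³
  candidate R: M = 4.12×10⁻³
  candidate Y: M = 1.71×10⁻³
Candidate G has the largest M.

candidate G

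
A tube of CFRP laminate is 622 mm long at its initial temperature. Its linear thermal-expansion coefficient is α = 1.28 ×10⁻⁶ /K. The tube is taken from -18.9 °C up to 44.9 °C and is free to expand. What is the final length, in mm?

622.05 mm

ΔT = 44.9 − (-18.9) = 63.80 K.
ΔL = α·L₀·ΔT = 1.28×10⁻⁶ × 622 mm × 63.80 K = 0.0508 mm.
L = L₀ + ΔL = 622 + 0.0508 = 622.05 mm.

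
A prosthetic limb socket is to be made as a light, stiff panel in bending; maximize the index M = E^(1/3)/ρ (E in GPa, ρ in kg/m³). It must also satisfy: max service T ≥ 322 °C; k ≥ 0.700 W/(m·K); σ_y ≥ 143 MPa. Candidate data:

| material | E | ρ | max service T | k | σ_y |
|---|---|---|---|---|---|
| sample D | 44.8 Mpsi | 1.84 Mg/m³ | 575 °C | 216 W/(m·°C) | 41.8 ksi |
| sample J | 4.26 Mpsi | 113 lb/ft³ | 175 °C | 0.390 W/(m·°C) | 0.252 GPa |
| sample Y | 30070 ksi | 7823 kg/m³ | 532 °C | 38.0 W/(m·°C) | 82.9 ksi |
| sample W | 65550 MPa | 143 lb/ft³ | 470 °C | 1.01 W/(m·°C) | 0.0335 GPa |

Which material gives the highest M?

sample D

Screen on constraints: max service T ≥ 322 °C; k ≥ 0.700 W/(m·K); σ_y ≥ 143 MPa. Survivors: sample D, sample Y.
After converting to SI:
  sample D: E = 308.9 GPa, ρ = 1840 kg/m³
  sample Y: E = 207.3 GPa, ρ = 7823 kg/m³
  sample D: M = 3.67×10⁻³
  sample Y: M = 0.757×10⁻³
Highest index: sample D.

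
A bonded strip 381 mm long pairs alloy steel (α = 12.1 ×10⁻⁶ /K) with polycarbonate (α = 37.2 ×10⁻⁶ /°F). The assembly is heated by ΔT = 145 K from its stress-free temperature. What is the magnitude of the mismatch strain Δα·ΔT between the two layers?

7.95×10⁻³

polycarbonate: α = 37.2×10⁻⁶/°F × 9/5 = 67.0×10⁻⁶/K.
Δα = |12.1 − 67.0|×10⁻⁶/K = 54.9×10⁻⁶/K.
Mismatch strain = Δα·ΔT = 54.9×10⁻⁶ × 145.0 = 7.95×10⁻³.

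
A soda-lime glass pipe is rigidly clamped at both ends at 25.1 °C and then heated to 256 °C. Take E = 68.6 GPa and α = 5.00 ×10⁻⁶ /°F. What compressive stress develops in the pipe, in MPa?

α = 5.00×10⁻⁶/°F × 9/5 = 9.00×10⁻⁶/K.
ΔT = 230.9 K. Constrained thermal stress σ = E·α·ΔT = 68.60×10³ MPa × 9.00×10⁻⁶ × 230.9 = 143 MPa (compressive).

143 MPa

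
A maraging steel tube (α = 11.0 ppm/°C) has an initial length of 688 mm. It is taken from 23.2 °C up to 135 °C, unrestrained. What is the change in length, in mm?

ΔT = 135 − 23.2 = 111.8 K.
ΔL = α·L₀·ΔT = 11.0×10⁻⁶ × 688 mm × 111.8 K = 0.846 mm.

0.846 mm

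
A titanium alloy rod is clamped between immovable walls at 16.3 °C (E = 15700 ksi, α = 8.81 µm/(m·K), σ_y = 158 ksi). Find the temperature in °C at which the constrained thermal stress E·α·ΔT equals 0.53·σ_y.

E = 15700 ksi = 108.2 GPa.
σ_y = 158 ksi = 1089 MPa.
E·α·ΔT = 577.4 MPa ⇒ ΔT = 577.4 / (108.2×10³ × 8.81×10⁻⁶) = 605.4 K.
T = 16.3 + 605.4 = 621.7 °C.

622 °C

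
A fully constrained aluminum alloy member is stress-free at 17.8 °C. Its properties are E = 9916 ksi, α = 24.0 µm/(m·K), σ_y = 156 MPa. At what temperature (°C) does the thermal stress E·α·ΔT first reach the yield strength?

E = 9916 ksi = 68.37 GPa.
E·α·ΔT = 156.0 MPa ⇒ ΔT = 156.0 / (68.37×10³ × 24.0×10⁻⁶) = 95.07 K.
T = 17.8 + 95.07 = 112.9 °C.

113 °C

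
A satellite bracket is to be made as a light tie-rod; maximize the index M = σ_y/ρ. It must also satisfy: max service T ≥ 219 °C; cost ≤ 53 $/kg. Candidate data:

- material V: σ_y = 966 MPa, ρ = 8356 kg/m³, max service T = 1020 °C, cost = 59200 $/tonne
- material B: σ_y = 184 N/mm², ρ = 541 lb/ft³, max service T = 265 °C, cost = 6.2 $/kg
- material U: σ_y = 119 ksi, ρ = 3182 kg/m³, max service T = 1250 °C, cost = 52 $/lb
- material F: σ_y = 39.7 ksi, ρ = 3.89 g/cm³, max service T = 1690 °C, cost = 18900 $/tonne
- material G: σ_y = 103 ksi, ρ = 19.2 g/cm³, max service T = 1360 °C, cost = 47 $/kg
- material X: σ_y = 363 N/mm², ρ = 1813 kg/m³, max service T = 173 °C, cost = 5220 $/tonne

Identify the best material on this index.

material F

Screen on constraints: max service T ≥ 219 °C; cost ≤ 53 $/kg. Survivors: material B, material F, material G.
Convert each candidate to consistent units, then evaluate M:
  material B: σ_y = 184.0 MPa, ρ = 8666 kg/m³
  material F: σ_y = 273.7 MPa, ρ = 3890 kg/m³
  material G: σ_y = 710.2 MPa, ρ = 19200 kg/m³
  material F: M = 70.4 kN·m/kg
  material G: M = 37.0 kN·m/kg
  material B: M = 21.2 kN·m/kg
Material F ranks first.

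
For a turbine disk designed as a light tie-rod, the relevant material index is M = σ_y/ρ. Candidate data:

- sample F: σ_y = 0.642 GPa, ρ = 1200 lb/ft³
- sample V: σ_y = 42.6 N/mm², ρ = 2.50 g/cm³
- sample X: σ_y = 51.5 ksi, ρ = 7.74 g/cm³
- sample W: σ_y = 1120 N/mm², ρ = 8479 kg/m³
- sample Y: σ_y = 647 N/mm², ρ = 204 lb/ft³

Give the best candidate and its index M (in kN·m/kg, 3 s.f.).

sample Y, M = 198 kN·m/kg

Convert each candidate to consistent units, then evaluate M:
  sample F: σ_y = 642.0 MPa, ρ = 19220 kg/m³
  sample V: σ_y = 42.60 MPa, ρ = 2500 kg/m³
  sample X: σ_y = 355.1 MPa, ρ = 7740 kg/m³
  sample W: σ_y = 1120 MPa, ρ = 8479 kg/m³
  sample Y: σ_y = 647.0 MPa, ρ = 3268 kg/m³
  sample Y: M = 198 kN·m/kg
  sample W: M = 132 kN·m/kg
  sample X: M = 45.9 kN·m/kg
  sample F: M = 33.4 kN·m/kg
  sample V: M = 17.0 kN·m/kg
The maximum is for sample Y.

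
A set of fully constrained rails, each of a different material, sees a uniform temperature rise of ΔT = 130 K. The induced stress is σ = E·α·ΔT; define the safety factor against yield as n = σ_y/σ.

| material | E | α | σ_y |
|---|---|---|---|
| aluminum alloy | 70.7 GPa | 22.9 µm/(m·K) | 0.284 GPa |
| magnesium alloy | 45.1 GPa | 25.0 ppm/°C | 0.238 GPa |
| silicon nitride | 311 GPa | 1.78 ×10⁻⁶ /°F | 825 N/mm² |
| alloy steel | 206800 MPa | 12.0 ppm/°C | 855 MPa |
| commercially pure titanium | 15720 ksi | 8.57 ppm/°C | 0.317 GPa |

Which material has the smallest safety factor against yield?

aluminum alloy

Converting E to GPa, α to ×10⁻⁶/K, σ_y to MPa, then σ and n for each:
  aluminum alloy: E = 70.70, α = 22.9, σ_y = 284.0 → σ = 210 MPa, n = 1.35
  magnesium alloy: E = 45.10, α = 25.0, σ_y = 238.0 → σ = 147 MPa, n = 1.62
  silicon nitride: E = 311.0, α = 3.20, σ_y = 825.0 → σ = 130 MPa, n = 6.37
  alloy steel: E = 206.8, α = 12.0, σ_y = 855.0 → σ = 323 MPa, n = 2.65
  commercially pure titanium: E = 108.4, α = 8.57, σ_y = 317.0 → σ = 121 MPa, n = 2.63
The minimum is aluminum alloy at n = 1.35.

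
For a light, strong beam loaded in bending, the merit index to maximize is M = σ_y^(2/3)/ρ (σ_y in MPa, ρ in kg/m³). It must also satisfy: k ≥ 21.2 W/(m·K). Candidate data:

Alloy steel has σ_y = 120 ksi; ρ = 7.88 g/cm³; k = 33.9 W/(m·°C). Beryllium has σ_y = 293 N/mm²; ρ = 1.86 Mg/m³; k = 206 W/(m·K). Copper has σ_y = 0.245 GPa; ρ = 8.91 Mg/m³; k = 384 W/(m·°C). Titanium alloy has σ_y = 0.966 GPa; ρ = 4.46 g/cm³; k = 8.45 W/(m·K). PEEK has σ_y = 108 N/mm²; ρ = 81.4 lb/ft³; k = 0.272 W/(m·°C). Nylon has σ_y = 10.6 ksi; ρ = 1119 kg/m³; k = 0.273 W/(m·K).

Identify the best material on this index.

beryllium

Screen on constraints: k ≥ 21.2 W/(m·K). Survivors: alloy steel, beryllium, copper.
Convert each candidate to consistent units, then evaluate M:
  alloy steel: σ_y = 827.4 MPa, ρ = 7880 kg/m³
  beryllium: σ_y = 293.0 MPa, ρ = 1860 kg/m³
  copper: σ_y = 245.0 MPa, ρ = 8910 kg/m³
  beryllium: M = 23.7×10⁻³
  alloy steel: M = 11.2×10⁻³
  copper: M = 4.39×10⁻³
Beryllium ranks first.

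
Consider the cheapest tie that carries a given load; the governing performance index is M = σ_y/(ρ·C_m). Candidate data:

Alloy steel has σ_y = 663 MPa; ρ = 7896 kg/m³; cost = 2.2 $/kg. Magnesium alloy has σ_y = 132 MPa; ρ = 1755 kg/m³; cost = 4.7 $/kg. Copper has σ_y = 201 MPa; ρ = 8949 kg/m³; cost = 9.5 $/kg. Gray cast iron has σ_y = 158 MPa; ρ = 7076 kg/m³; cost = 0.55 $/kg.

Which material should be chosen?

Evaluate M for each candidate:
  gray cast iron: M = 40.6 kN·m per $
  alloy steel: M = 38.2 kN·m per $
  magnesium alloy: M = 16.0 kN·m per $
  copper: M = 2.36 kN·m per $
The maximum is for gray cast iron.

gray cast iron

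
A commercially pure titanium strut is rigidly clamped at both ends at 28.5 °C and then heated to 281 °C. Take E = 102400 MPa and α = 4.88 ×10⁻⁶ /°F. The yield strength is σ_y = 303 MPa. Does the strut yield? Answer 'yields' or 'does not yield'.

does not yield

E = 102400 MPa = 102.4 GPa.
α = 4.88×10⁻⁶/°F × 9/5 = 8.78×10⁻⁶/K.
ΔT = 252.5 K. Constrained thermal stress σ = E·α·ΔT = 102.4×10³ MPa × 8.78×10⁻⁶ × 252.5 = 227 MPa (compressive).
Compare to σ_y = 303 MPa: σ < σ_y, so it does not yield.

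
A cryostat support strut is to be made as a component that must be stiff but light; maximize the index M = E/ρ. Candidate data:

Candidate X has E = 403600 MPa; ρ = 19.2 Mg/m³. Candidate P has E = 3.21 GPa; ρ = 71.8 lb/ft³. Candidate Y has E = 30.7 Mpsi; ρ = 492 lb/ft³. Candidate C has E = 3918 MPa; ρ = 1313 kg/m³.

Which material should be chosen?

candidate Y

Convert each candidate to consistent units, then evaluate M:
  candidate X: E = 403.6 GPa, ρ = 19200 kg/m³
  candidate P: E = 3.210 GPa, ρ = 1150 kg/m³
  candidate Y: E = 211.7 GPa, ρ = 7881 kg/m³
  candidate C: E = 3.918 GPa, ρ = 1313 kg/m³
  candidate Y: M = 26.9 MN·m/kg
  candidate X: M = 21.0 MN·m/kg
  candidate C: M = 2.98 MN·m/kg
  candidate P: M = 2.79 MN·m/kg
The maximum is for candidate Y.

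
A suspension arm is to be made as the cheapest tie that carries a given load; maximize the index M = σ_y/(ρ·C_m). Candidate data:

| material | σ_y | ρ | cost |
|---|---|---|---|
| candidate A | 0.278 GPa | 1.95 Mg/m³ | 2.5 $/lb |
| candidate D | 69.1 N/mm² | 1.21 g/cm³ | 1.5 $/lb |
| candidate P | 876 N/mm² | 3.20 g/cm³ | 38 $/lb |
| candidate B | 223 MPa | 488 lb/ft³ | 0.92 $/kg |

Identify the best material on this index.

candidate B

Convert each candidate to consistent units, then evaluate M:
  candidate A: σ_y = 278.0 MPa, ρ = 1950 kg/m³, cost = 5.511 $/kg
  candidate D: σ_y = 69.10 MPa, ρ = 1210 kg/m³, cost = 3.307 $/kg
  candidate P: σ_y = 876.0 MPa, ρ = 3200 kg/m³, cost = 83.77 $/kg
  candidate B: σ_y = 223.0 MPa, ρ = 7817 kg/m³, cost = 0.9200 $/kg
  candidate B: M = 31.0 kN·m per $
  candidate A: M = 25.9 kN·m per $
  candidate D: M = 17.3 kN·m per $
  candidate P: M = 3.27 kN·m per $
Candidate B ranks first.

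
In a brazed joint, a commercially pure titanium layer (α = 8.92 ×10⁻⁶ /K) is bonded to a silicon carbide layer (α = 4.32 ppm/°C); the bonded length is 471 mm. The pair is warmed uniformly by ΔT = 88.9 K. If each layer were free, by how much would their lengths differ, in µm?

193 µm

Δα = |8.92 − 4.32|×10⁻⁶/K = 4.60×10⁻⁶/K.
ΔL_mismatch = Δα·L·ΔT = 4.60×10⁻⁶ × 471.0 mm × 88.9 K = 193 µm.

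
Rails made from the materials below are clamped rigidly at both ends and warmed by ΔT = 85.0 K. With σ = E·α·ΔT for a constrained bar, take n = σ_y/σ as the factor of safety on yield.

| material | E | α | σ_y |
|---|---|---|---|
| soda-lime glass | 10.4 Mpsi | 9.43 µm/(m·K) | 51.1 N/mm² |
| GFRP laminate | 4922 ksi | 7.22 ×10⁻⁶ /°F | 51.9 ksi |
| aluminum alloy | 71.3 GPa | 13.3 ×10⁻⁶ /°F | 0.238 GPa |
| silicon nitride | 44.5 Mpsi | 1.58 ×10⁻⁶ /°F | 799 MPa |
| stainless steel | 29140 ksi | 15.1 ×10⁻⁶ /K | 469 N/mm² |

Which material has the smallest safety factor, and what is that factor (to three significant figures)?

Per material, after unit conversion:
  soda-lime glass: E = 71.71, α = 9.43, σ_y = 51.10 → σ = 57.5 MPa, n = 0.889
  GFRP laminate: E = 33.94, α = 13.0, σ_y = 357.8 → σ = 37.5 MPa, n = 9.55
  aluminum alloy: E = 71.30, α = 23.9, σ_y = 238.0 → σ = 145 MPa, n = 1.64
  silicon nitride: E = 306.8, α = 2.84, σ_y = 799.0 → σ = 74.2 MPa, n = 10.8
  stainless steel: E = 200.9, α = 15.1, σ_y = 469.0 → σ = 258 MPa, n = 1.82
Soda-lime glass has the lowest safety factor, n = 0.889.

soda-lime glass, n = 0.889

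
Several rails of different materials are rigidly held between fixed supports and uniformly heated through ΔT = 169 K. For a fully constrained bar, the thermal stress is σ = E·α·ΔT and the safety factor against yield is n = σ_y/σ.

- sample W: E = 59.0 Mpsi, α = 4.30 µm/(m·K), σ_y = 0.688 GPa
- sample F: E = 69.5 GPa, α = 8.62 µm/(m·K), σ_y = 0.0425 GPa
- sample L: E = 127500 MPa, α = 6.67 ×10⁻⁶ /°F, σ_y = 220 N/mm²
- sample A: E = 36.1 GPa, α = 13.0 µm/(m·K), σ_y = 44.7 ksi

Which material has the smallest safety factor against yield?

sample F

Per material, after unit conversion:
  sample W: E = 406.8, α = 4.30, σ_y = 688.0 → σ = 296 MPa, n = 2.33
  sample F: E = 69.50, α = 8.62, σ_y = 42.50 → σ = 101 MPa, n = 0.420
  sample L: E = 127.5, α = 12.0, σ_y = 220.0 → σ = 259 MPa, n = 0.850
  sample A: E = 36.10, α = 13.0, σ_y = 308.2 → σ = 79.3 MPa, n = 3.89
The minimum is sample F at n = 0.420.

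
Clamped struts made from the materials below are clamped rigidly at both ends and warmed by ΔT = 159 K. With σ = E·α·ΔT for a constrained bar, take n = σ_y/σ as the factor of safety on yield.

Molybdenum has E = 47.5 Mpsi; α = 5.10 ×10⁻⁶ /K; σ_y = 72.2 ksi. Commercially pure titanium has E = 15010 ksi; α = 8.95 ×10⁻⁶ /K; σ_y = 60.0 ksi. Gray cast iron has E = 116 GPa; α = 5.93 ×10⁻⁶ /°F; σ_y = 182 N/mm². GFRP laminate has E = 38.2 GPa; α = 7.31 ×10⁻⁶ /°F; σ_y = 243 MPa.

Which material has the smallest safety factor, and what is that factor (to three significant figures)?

gray cast iron, n = 0.924

In consistent units (E in GPa, α in ×10⁻⁶/K, σ_y in MPa):
  molybdenum: E = 327.5, α = 5.10, σ_y = 497.8 → σ = 266 MPa, n = 1.87
  commercially pure titanium: E = 103.5, α = 8.95, σ_y = 413.7 → σ = 147 MPa, n = 2.81
  gray cast iron: E = 116.0, α = 10.7, σ_y = 182.0 → σ = 197 MPa, n = 0.924
  GFRP laminate: E = 38.20, α = 13.2, σ_y = 243.0 → σ = 79.9 MPa, n = 3.04
Smallest n: gray cast iron with n = 0.924.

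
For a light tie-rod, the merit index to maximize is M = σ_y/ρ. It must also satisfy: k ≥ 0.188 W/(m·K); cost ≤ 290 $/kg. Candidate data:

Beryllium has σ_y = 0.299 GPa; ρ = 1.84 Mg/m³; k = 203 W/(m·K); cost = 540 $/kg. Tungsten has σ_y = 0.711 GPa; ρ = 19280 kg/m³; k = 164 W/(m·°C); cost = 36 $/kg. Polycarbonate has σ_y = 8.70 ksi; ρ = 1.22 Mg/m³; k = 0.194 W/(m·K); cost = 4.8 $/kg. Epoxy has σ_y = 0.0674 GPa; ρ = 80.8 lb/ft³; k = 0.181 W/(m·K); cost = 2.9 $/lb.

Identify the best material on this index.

Screen on constraints: k ≥ 0.188 W/(m·K); cost ≤ 290 $/kg. Survivors: tungsten, polycarbonate.
After converting to SI:
  tungsten: σ_y = 711.0 MPa, ρ = 19280 kg/m³
  polycarbonate: σ_y = 59.98 MPa, ρ = 1220 kg/m³
  polycarbonate: M = 49.2 kN·m/kg
  tungsten: M = 36.9 kN·m/kg
Polycarbonate ranks first.

polycarbonate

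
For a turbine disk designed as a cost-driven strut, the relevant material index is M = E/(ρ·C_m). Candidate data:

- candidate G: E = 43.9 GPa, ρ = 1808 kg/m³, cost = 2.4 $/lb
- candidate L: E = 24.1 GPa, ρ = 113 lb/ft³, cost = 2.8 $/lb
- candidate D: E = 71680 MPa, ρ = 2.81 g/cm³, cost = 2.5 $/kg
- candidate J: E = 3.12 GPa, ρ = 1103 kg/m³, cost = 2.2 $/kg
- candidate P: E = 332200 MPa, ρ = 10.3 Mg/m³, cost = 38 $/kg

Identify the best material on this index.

Convert each candidate to consistent units, then evaluate M:
  candidate G: E = 43.90 GPa, ρ = 1808 kg/m³, cost = 5.291 $/kg
  candidate L: E = 24.10 GPa, ρ = 1810 kg/m³, cost = 6.173 $/kg
  candidate D: E = 71.68 GPa, ρ = 2810 kg/m³, cost = 2.500 $/kg
  candidate J: E = 3.120 GPa, ρ = 1103 kg/m³, cost = 2.200 $/kg
  candidate P: E = 332.2 GPa, ρ = 10300 kg/m³, cost = 38.00 $/kg
  candidate D: M = 10.2 MN·m per $
  candidate G: M = 4.59 MN·m per $
  candidate L: M = 2.16 MN·m per $
  candidate J: M = 1.29 MN·m per $
  candidate P: M = 0.849 MN·m per $
Highest index: candidate D.

candidate D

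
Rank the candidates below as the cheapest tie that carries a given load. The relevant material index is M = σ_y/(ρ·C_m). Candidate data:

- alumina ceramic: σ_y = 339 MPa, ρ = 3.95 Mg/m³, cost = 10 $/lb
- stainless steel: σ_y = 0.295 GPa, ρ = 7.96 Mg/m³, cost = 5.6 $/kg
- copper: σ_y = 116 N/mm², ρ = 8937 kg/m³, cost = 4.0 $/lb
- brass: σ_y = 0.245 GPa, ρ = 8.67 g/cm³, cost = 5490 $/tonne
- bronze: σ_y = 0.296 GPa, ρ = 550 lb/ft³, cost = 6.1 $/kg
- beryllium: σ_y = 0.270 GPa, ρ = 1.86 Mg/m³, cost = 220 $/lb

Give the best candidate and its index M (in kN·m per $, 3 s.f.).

In SI units:
  alumina ceramic: σ_y = 339.0 MPa, ρ = 3950 kg/m³, cost = 22.05 $/kg
  stainless steel: σ_y = 295.0 MPa, ρ = 7960 kg/m³, cost = 5.600 $/kg
  copper: σ_y = 116.0 MPa, ρ = 8937 kg/m³, cost = 8.818 $/kg
  brass: σ_y = 245.0 MPa, ρ = 8670 kg/m³, cost = 5.490 $/kg
  bronze: σ_y = 296.0 MPa, ρ = 8810 kg/m³, cost = 6.100 $/kg
  beryllium: σ_y = 270.0 MPa, ρ = 1860 kg/m³, cost = 485.0 $/kg
  stainless steel: M = 6.62 kN·m per $
  bronze: M = 5.51 kN·m per $
  brass: M = 5.15 kN·m per $
  alumina ceramic: M = 3.89 kN·m per $
  copper: M = 1.47 kN·m per $
  beryllium: M = 0.299 kN·m per $
The maximum is for stainless steel.

stainless steel, M = 6.62 kN·m per $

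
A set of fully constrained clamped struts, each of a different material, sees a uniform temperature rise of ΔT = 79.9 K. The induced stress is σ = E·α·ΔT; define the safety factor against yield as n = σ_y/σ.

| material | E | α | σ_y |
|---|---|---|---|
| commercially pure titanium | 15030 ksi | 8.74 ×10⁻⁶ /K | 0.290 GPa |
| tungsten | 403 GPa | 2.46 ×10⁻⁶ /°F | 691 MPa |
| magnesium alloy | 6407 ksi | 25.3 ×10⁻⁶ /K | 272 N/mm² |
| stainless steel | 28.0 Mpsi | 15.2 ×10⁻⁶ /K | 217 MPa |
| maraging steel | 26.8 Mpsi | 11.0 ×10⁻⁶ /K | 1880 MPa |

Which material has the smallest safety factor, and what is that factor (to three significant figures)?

With everything in SI (GPa, ×10⁻⁶/K, MPa):
  commercially pure titanium: E = 103.6, α = 8.74, σ_y = 290.0 → σ = 72.4 MPa, n = 4.01
  tungsten: E = 403.0, α = 4.43, σ_y = 691.0 → σ = 143 MPa, n = 4.85
  magnesium alloy: E = 44.17, α = 25.3, σ_y = 272.0 → σ = 89.3 MPa, n = 3.05
  stainless steel: E = 193.1, α = 15.2, σ_y = 217.0 → σ = 234 MPa, n = 0.926
  maraging steel: E = 184.8, α = 11.0, σ_y = 1880 → σ = 162 MPa, n = 11.6
The minimum is stainless steel at n = 0.926.

stainless steel, n = 0.926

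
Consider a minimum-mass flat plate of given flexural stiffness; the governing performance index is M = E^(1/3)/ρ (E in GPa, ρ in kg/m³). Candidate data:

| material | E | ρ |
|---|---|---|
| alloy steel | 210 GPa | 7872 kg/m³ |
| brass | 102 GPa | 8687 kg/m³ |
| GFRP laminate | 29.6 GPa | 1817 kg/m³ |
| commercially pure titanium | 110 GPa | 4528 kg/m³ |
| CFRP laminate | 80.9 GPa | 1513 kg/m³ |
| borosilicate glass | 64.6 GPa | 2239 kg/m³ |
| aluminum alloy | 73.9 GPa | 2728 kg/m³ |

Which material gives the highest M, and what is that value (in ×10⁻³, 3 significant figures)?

CFRP laminate, M = 2.86×10⁻³

Per-candidate index values:
  CFRP laminate: M = 2.86×10⁻³
  borosilicate glass: M = 1.79×10⁻³
  GFRP laminate: M = 1.70×10⁻³
  aluminum alloy: M = 1.54×10⁻³
  commercially pure titanium: M = 1.06×10⁻³
  alloy steel: M = 0.755×10⁻³
  brass: M = 0.538×10⁻³
Highest index: CFRP laminate.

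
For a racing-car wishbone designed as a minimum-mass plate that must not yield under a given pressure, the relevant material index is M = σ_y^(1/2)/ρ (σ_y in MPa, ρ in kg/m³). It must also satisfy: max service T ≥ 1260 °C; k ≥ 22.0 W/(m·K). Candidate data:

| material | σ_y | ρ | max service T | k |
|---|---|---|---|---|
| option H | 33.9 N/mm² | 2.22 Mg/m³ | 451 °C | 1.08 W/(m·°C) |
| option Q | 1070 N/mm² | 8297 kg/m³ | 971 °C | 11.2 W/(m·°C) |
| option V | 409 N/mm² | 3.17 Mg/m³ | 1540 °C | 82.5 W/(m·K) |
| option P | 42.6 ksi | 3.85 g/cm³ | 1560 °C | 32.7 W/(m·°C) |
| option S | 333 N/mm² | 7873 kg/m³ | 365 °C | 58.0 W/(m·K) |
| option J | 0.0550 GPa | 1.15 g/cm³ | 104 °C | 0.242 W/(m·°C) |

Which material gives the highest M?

option V

Screen on constraints: max service T ≥ 1260 °C; k ≥ 22.0 W/(m·K). Survivors: option V, option P.
Normalizing units and computing the index:
  option V: σ_y = 409.0 MPa, ρ = 3170 kg/m³
  option P: σ_y = 293.7 MPa, ρ = 3850 kg/m³
  option V: M = 6.38×10⁻³
  option P: M = 4.45×10⁻³
Option V has the largest M.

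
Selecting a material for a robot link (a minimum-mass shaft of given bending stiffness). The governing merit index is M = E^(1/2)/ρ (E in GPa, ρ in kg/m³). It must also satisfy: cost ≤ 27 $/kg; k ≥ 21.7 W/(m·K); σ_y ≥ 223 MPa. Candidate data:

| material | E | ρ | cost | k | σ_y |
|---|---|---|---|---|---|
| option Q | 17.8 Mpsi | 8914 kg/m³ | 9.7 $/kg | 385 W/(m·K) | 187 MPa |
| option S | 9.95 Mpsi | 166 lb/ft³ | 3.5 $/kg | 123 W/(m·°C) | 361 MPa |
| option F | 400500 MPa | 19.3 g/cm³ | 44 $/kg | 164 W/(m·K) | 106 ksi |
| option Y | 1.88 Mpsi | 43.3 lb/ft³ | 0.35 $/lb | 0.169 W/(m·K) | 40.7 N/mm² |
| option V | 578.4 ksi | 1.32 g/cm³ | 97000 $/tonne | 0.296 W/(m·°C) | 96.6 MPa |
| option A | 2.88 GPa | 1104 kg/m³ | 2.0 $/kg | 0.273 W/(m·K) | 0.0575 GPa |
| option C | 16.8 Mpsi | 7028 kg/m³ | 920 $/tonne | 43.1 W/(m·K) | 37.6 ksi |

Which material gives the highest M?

option S

Screen on constraints: cost ≤ 27 $/kg; k ≥ 21.7 W/(m·K); σ_y ≥ 223 MPa. Survivors: option S, option C.
Convert each candidate to consistent units, then evaluate M:
  option S: E = 68.60 GPa, ρ = 2659 kg/m³
  option C: E = 115.8 GPa, ρ = 7028 kg/m³
  option S: M = 3.11×10⁻³
  option C: M = 1.53×10⁻³
Option S has the largest M.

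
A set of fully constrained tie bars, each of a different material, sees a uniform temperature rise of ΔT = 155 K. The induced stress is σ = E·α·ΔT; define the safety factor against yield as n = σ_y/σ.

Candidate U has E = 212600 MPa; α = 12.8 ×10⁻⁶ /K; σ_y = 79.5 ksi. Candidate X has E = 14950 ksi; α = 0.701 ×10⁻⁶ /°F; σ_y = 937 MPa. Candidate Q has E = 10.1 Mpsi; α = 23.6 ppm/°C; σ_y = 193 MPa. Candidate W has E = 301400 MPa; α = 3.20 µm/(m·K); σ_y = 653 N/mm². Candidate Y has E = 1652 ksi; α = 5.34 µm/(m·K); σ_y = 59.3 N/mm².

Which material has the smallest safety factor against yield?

Per material, after unit conversion:
  candidate U: E = 212.6, α = 12.8, σ_y = 548.1 → σ = 422 MPa, n = 1.30
  candidate X: E = 103.1, α = 1.26, σ_y = 937.0 → σ = 20.2 MPa, n = 46.5
  candidate Q: E = 69.64, α = 23.6, σ_y = 193.0 → σ = 255 MPa, n = 0.758
  candidate W: E = 301.4, α = 3.20, σ_y = 653.0 → σ = 149 MPa, n = 4.37
  candidate Y: E = 11.39, α = 5.34, σ_y = 59.30 → σ = 9.43 MPa, n = 6.29
Smallest n: candidate Q with n = 0.758.

candidate Q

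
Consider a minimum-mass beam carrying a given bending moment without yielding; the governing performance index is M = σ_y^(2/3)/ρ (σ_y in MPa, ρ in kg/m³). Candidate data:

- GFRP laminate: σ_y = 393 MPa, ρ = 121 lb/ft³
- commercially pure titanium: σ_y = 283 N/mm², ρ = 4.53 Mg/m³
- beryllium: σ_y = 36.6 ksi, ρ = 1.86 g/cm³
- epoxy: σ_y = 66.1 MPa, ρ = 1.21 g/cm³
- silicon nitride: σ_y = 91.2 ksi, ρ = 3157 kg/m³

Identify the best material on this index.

GFRP laminate

After converting to SI:
  GFRP laminate: σ_y = 393.0 MPa, ρ = 1938 kg/m³
  commercially pure titanium: σ_y = 283.0 MPa, ρ = 4530 kg/m³
  beryllium: σ_y = 252.3 MPa, ρ = 1860 kg/m³
  epoxy: σ_y = 66.10 MPa, ρ = 1210 kg/m³
  silicon nitride: σ_y = 628.8 MPa, ρ = 3157 kg/m³
  GFRP laminate: M = 27.7×10⁻³
  silicon nitride: M = 23.2×10⁻³
  beryllium: M = 21.5×10⁻³
  epoxy: M = 13.5×10⁻³
  commercially pure titanium: M = 9.52×10⁻³
The maximum is for GFRP laminate.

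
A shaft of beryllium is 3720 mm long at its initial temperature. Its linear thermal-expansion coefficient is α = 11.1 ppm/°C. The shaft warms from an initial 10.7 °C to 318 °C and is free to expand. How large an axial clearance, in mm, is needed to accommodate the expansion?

12.7 mm

ΔT = 318 − 10.7 = 307.3 K.
ΔL = α·L₀·ΔT = 11.1×10⁻⁶ × 3720 mm × 307.3 K = 12.7 mm.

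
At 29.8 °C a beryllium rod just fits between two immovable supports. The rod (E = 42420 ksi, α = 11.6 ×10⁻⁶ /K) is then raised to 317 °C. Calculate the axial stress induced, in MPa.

E = 42420 ksi = 292.5 GPa.
ΔT = 287.2 K. Constrained thermal stress σ = E·α·ΔT = 292.5×10³ MPa × 11.6×10⁻⁶ × 287.2 = 974 MPa (compressive).

974 MPa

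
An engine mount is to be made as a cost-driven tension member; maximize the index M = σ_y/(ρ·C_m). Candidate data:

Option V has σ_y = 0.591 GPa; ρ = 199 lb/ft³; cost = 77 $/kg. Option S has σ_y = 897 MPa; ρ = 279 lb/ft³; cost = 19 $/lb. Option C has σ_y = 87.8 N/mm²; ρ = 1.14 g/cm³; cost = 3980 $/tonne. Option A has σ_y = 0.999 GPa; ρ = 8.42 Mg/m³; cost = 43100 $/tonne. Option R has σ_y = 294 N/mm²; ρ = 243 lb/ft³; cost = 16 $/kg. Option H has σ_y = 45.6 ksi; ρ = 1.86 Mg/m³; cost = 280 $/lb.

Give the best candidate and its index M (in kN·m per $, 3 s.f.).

option C, M = 19.4 kN·m per $

In SI units:
  option V: σ_y = 591.0 MPa, ρ = 3188 kg/m³, cost = 77.00 $/kg
  option S: σ_y = 897.0 MPa, ρ = 4469 kg/m³, cost = 41.89 $/kg
  option C: σ_y = 87.80 MPa, ρ = 1140 kg/m³, cost = 3.980 $/kg
  option A: σ_y = 999.0 MPa, ρ = 8420 kg/m³, cost = 43.10 $/kg
  option R: σ_y = 294.0 MPa, ρ = 3892 kg/m³, cost = 16.00 $/kg
  option H: σ_y = 314.4 MPa, ρ = 1860 kg/m³, cost = 617.3 $/kg
  option C: M = 19.4 kN·m per $
  option S: M = 4.79 kN·m per $
  option R: M = 4.72 kN·m per $
  option A: M = 2.75 kN·m per $
  option V: M = 2.41 kN·m per $
  option H: M = 0.274 kN·m per $
Option C ranks first.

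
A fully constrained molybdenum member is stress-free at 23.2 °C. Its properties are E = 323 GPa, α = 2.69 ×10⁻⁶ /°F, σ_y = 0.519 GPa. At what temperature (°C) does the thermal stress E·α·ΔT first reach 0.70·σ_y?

α = 2.69×10⁻⁶/°F × 9/5 = 4.84×10⁻⁶/K.
σ_y = 0.519 GPa = 519.0 MPa.
E·α·ΔT = 363.3 MPa ⇒ ΔT = 363.3 / (323.0×10³ × 4.84×10⁻⁶) = 232.3 K.
T = 23.2 + 232.3 = 255.5 °C.

255 °C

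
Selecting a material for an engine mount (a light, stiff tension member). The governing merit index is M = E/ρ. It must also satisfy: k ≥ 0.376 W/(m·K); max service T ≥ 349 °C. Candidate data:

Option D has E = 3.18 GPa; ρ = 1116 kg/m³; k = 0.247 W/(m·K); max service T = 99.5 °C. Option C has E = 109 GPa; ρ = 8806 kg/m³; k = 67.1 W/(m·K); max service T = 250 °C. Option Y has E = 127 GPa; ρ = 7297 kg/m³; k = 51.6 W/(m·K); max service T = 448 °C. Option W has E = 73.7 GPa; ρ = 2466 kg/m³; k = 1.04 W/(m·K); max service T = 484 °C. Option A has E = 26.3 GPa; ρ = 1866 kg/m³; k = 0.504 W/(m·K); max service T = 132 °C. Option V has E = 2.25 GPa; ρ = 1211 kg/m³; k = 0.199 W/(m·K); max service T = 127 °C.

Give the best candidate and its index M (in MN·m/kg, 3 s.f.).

option W, M = 29.9 MN·m/kg

Screen on constraints: k ≥ 0.376 W/(m·K); max service T ≥ 349 °C. Survivors: option Y, option W.
Per-candidate index values:
  option W: M = 29.9 MN·m/kg
  option Y: M = 17.4 MN·m/kg
Option W ranks first.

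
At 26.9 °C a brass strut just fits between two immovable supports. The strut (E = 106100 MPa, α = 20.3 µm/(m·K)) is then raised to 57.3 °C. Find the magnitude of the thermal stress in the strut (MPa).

65.5 MPa

E = 106100 MPa = 106.1 GPa.
ΔT = 30.40 K. Constrained thermal stress σ = E·α·ΔT = 106.1×10³ MPa × 20.3×10⁻⁶ × 30.40 = 65.5 MPa (compressive).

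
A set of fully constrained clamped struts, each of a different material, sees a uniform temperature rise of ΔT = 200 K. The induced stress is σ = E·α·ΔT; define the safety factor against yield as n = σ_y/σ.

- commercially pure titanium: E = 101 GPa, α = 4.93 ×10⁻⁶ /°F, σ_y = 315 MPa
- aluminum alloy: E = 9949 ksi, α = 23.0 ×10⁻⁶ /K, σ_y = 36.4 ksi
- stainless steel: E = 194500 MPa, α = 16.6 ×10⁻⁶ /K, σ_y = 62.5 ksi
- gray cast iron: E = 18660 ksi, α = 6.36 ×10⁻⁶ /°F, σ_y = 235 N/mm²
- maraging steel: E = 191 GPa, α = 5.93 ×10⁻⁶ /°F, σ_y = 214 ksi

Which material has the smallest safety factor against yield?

stainless steel

Per material, after unit conversion:
  commercially pure titanium: E = 101.0, α = 8.87, σ_y = 315.0 → σ = 179 MPa, n = 1.76
  aluminum alloy: E = 68.60, α = 23.0, σ_y = 251.0 → σ = 316 MPa, n = 0.795
  stainless steel: E = 194.5, α = 16.6, σ_y = 430.9 → σ = 646 MPa, n = 0.667
  gray cast iron: E = 128.7, α = 11.4, σ_y = 235.0 → σ = 295 MPa, n = 0.798
  maraging steel: E = 191.0, α = 10.7, σ_y = 1475 → σ = 408 MPa, n = 3.62
The minimum is stainless steel at n = 0.667.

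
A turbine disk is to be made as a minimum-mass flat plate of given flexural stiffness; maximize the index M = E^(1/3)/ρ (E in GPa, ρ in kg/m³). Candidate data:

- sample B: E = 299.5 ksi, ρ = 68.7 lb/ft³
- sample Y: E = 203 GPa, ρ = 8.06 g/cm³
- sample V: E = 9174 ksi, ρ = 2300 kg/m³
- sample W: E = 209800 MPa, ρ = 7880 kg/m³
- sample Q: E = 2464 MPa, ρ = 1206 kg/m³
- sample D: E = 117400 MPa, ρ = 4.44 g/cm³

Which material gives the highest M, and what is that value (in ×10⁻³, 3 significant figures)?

Normalizing units and computing the index:
  sample B: E = 2.065 GPa, ρ = 1100 kg/m³
  sample Y: E = 203.0 GPa, ρ = 8060 kg/m³
  sample V: E = 63.25 GPa, ρ = 2300 kg/m³
  sample W: E = 209.8 GPa, ρ = 7880 kg/m³
  sample Q: E = 2.464 GPa, ρ = 1206 kg/m³
  sample D: E = 117.4 GPa, ρ = 4440 kg/m³
  sample V: M = 1.73×10⁻³
  sample B: M = 1.16×10⁻³
  sample Q: M = 1.12×10⁻³
  sample D: M = 1.10×10⁻³
  sample W: M = 0.754×10⁻³
  sample Y: M = 0.729×10⁻³
The maximum is for sample V.

sample V, M = 1.73×10⁻³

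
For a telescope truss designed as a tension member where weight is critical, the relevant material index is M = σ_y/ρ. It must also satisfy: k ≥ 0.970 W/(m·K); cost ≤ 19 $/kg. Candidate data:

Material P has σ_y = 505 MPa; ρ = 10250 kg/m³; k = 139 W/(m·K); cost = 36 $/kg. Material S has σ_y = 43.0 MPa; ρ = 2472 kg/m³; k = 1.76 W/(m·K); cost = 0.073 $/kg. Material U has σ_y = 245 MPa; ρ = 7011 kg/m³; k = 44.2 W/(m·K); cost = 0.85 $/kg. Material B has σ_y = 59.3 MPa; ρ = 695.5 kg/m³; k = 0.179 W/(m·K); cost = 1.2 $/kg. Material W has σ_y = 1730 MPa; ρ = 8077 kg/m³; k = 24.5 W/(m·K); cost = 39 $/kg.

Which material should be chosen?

material U

Screen on constraints: k ≥ 0.970 W/(m·K); cost ≤ 19 $/kg. Survivors: material S, material U.
Per-candidate index values:
  material U: M = 34.9 kN·m/kg
  material S: M = 17.4 kN·m/kg
Material U has the largest M.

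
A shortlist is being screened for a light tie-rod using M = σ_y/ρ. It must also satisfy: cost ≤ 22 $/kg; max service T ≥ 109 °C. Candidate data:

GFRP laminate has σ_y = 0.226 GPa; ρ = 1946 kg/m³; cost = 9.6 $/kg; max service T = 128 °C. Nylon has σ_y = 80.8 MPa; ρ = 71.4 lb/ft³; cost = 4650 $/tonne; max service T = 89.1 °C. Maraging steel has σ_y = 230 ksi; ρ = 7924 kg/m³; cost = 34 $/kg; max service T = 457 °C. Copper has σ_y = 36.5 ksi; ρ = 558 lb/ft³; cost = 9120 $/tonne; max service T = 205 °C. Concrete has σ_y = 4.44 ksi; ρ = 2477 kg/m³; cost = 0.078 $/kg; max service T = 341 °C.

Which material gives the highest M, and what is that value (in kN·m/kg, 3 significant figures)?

Screen on constraints: cost ≤ 22 $/kg; max service T ≥ 109 °C. Survivors: GFRP laminate, copper, concrete.
After converting to SI:
  GFRP laminate: σ_y = 226.0 MPa, ρ = 1946 kg/m³
  copper: σ_y = 251.7 MPa, ρ = 8938 kg/m³
  concrete: σ_y = 30.61 MPa, ρ = 2477 kg/m³
  GFRP laminate: M = 116 kN·m/kg
  copper: M = 28.2 kN·m/kg
  concrete: M = 12.4 kN·m/kg
GFRP laminate ranks first.

GFRP laminate, M = 116 kN·m/kg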